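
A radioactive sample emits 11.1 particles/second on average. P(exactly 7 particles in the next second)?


Poisson(λ=11.1): P(X=7) = e^(-λ)×λ^k/k!
= e^(-11.1) × 11.1^7 / 7!
≈ 1.511232382e-05 × 20761601.529 / 5040 ≈ 0.062253

P(X=7) ≈ 0.062253 ≈ 6.23%


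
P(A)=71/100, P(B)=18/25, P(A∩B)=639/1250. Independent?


P(A)×P(B) = 639/1250
P(A∩B) = 639/1250
Equal ✓ → Independent

Yes, independent


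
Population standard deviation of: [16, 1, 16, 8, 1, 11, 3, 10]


Mean = 66/8 = 33/4
  (16-33/4)²=961/16
  (1-33/4)²=841/16
  (16-33/4)²=961/16
  (8-33/4)²=1/16
  (1-33/4)²=841/16
  (11-33/4)²=121/16
  (3-33/4)²=441/16
  (10-33/4)²=49/16
Σ(x-μ)² = 527/2
σ² = (527/2)/8 = 527/16

σ = √(527/16) ≈ 5.7391


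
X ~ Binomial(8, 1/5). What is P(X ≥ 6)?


P(X ≥ 6) = Σ P(X=i) for i=6..8
P(X=6) = 448/390625
P(X=7) = 32/390625
P(X=8) = 1/390625
Sum = 481/390625

P(X ≥ 6) = 481/390625 ≈ 0.12%


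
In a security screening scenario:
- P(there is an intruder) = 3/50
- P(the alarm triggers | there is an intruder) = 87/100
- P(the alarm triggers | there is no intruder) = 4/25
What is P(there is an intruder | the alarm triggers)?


Using Bayes' theorem:
P(A|B) = P(B|A)·P(A) / P(B)

P(the alarm triggers) = 87/100 × 3/50 + 4/25 × 47/50
= 261/5000 + 94/625 = 1013/5000

P(there is an intruder|the alarm triggers) = (261/5000) / (1013/5000) = 261/1013

P(there is an intruder|the alarm triggers) = 261/1013 ≈ 25.77%


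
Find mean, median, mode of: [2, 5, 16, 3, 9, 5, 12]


Sorted: [2, 3, 5, 5, 9, 12, 16]
Mean = 52/7
Median = 5
Freq: {2: 1, 5: 2, 16: 1, 3: 1, 9: 1, 12: 1}
Mode: [5]

Mean=52/7, Median=5, Mode=5


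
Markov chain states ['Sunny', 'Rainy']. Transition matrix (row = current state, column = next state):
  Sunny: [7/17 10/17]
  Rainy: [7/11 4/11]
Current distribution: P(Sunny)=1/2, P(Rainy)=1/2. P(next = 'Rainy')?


P(next=Rainy) = Σᵢ P(now=i)×P(i→Rainy)
= 1/2×10/17 + 1/2×4/11
= 5/17 + 2/11 = 89/187

P = 89/187 ≈ 0.4759


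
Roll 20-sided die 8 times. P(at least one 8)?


P(no 8)^8 = (19/20)^8 = 16983563041/25600000000
P(≥1) = 1 - 16983563041/25600000000 = 8616436959/25600000000

P = 8616436959/25600000000 ≈ 33.66%


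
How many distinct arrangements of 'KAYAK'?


Letters: 5, freq: {'K': 2, 'A': 2, 'Y': 1}
5!/(2!×2!×1!) = 120/4 = 30

30


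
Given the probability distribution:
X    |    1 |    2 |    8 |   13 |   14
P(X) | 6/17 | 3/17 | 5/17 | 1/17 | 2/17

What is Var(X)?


E[X] = 93/17
E[X²] = 899/17
Var(X) = E[X²] - (E[X])² = 899/17 - 8649/289 = 6634/289

Var(X) = 6634/289 ≈ 22.9550


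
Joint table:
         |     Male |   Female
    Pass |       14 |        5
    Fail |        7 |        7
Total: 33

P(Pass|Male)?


P(Pass|Male) = 14/(14+7) = 14/21 = 2/3

P = 2/3 ≈ 66.67%


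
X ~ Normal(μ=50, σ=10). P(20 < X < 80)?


z₁=(20-50)/10=-3.0, z₂=(80-50)/10=3.0
P = Φ(3.0) - Φ(-3.0) = 0.998650 - 0.001350 = 0.997300 ≈ 0.9973

P(20 < X < 80) ≈ 0.9973


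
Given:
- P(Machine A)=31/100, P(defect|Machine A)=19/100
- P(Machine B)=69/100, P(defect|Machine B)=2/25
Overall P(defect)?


P(B) = Σ P(B|Aᵢ)×P(Aᵢ)
  19/100×31/100 = 589/10000
  2/25×69/100 = 69/1250
Sum = 1141/10000

P(defect) = 1141/10000 ≈ 11.41%


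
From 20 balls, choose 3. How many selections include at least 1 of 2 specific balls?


Complement: C(20,3) - C(18,3) = 1140 - 816 = 324

324


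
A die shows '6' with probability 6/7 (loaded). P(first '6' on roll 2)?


Geometric: P(X=2) = (1-p)^(k-1)×p = (1/7)^1×6/7 = 6/49

P(X=2) = 6/49 ≈ 12.24%


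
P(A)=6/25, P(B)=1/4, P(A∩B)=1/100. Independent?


P(A)×P(B) = 3/50
P(A∩B) = 1/100
Not equal → NOT independent

No, not independent


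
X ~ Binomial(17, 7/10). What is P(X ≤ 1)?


P(X ≤ 1) = Σ P(X=i) for i=0..1
P(X=0) = 129140163/100000000000000000
P(X=1) = 5122559799/100000000000000000
Sum = 2625849981/50000000000000000

P(X ≤ 1) = 2625849981/50000000000000000 ≈ 0.00%


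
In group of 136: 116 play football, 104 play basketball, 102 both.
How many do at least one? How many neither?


|A∪B| = 116+104-102 = 118
Neither = 136-118 = 18

At least one: 118; Neither: 18


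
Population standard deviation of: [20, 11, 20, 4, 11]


Mean = 66/5
  (20-66/5)²=1156/25
  (11-66/5)²=121/25
  (20-66/5)²=1156/25
  (4-66/5)²=2116/25
  (11-66/5)²=121/25
Σ(x-μ)² = 934/5
σ² = (934/5)/5 = 934/25

σ = √(934/25) ≈ 6.1123


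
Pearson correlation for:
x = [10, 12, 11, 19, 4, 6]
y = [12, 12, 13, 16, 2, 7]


n=6, Σx=62, Σy=62, Σxy=761, Σx²=778, Σy²=766
r = (6×761 - 62×62)/√((6×778 - 62²)(6×766 - 62²))
= 722/√(824×752) = 722/√619648 ≈ 722/787.1772 ≈ 0.9172

r ≈ 0.9172


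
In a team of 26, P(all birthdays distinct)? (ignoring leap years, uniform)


P(all different) = Π(365-i)/365 for i=0..25
= (365/365)×(364/365)×...×(340/365)
= 0.401759

P ≈ 0.4018 ≈ 40.18%


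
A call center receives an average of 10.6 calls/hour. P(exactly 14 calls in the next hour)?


Poisson(λ=10.6): P(X=14) = e^(-λ)×λ^k/k!
= e^(-10.6) × 10.6^14 / 14!
≈ 2.491600973e-05 × 2.26090395575e+14 / 87178291200 ≈ 0.064618

P(X=14) ≈ 0.064618 ≈ 6.46%


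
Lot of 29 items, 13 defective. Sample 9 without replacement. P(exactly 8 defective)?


Hypergeometric: C(13,8)×C(16,1)/C(29,9)
= 1287×16/10015005 = 48/23345

P(X=8) = 48/23345 ≈ 0.21%


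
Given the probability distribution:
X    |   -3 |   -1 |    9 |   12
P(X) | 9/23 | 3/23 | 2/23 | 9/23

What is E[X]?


E[X] = Σ x·P(X=x)
= (-3)×(9/23) + (-1)×(3/23) + (9)×(2/23) + (12)×(9/23)
= 96/23

E[X] = 96/23


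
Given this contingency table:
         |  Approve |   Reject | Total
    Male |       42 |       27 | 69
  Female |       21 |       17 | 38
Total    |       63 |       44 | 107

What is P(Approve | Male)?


P(Approve | Male) = 42/(42+27) = 42/69 = 14/23

P(Approve|Male) = 14/23 ≈ 60.87%


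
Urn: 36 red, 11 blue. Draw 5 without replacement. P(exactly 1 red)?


Hypergeometric: C(36,1)×C(11,4)/C(47,5)
= 36×330/1533939 = 360/46483

P(X=1) = 360/46483 ≈ 0.77%


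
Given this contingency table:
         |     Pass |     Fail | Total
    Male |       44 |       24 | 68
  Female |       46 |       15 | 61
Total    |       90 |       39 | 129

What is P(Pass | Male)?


P(Pass | Male) = 44/(44+24) = 44/68 = 11/17

P(Pass|Male) = 11/17 ≈ 64.71%


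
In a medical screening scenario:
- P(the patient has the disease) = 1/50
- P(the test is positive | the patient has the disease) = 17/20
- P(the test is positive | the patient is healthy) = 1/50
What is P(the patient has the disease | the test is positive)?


Using Bayes' theorem:
P(A|B) = P(B|A)·P(A) / P(B)

P(the test is positive) = 17/20 × 1/50 + 1/50 × 49/50
= 17/1000 + 49/2500 = 183/5000

P(the patient has the disease|the test is positive) = (17/1000) / (183/5000) = 85/183

P(the patient has the disease|the test is positive) = 85/183 ≈ 46.45%


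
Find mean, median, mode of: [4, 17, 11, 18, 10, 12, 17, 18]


Sorted: [4, 10, 11, 12, 17, 17, 18, 18]
Mean = 107/8
Median = 29/2
Freq: {4: 1, 17: 2, 11: 1, 18: 2, 10: 1, 12: 1}
Mode: [17, 18]

Mean=107/8, Median=29/2, Mode=[17, 18]


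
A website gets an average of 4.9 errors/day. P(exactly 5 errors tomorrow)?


Poisson(λ=4.9): P(X=5) = e^(-λ)×λ^k/k!
= e^(-4.9) × 4.9^5 / 5!
≈ 0.007446583071 × 2824.75249 / 120 ≈ 0.175290

P(X=5) ≈ 0.175290 ≈ 17.53%


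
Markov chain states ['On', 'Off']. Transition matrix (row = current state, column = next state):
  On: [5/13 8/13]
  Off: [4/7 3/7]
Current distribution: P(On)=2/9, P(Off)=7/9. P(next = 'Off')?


P(next=Off) = Σᵢ P(now=i)×P(i→Off)
= 2/9×8/13 + 7/9×3/7
= 16/117 + 1/3 = 55/117

P = 55/117 ≈ 0.4701


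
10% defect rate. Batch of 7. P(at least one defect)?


P(all good) = (9/10)^7 = 4782969/10000000
P(≥1 defect) = 5217031/10000000

P = 5217031/10000000 ≈ 52.17%


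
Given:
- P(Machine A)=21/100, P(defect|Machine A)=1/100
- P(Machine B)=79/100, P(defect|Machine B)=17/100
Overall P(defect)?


P(B) = Σ P(B|Aᵢ)×P(Aᵢ)
  1/100×21/100 = 21/10000
  17/100×79/100 = 1343/10000
Sum = 341/2500

P(defect) = 341/2500 ≈ 13.64%


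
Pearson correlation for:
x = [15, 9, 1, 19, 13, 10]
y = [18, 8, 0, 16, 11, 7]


n=6, Σx=67, Σy=60, Σxy=859, Σx²=937, Σy²=814
r = (6×859 - 67×60)/√((6×937 - 67²)(6×814 - 60²))
= 1134/√(1133×1284) = 1134/√1454772 ≈ 1134/1206.1393 ≈ 0.9402

r ≈ 0.9402


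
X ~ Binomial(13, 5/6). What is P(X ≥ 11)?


P(X ≥ 11) = Σ P(X=i) for i=11..13
P(X=11) = 634765625/2176782336
P(X=12) = 3173828125/13060694016
P(X=13) = 1220703125/13060694016
Sum = 341796875/544195584

P(X ≥ 11) = 341796875/544195584 ≈ 62.81%


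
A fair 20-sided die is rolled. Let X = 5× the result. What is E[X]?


E[die] = (1+20)/2 = 21/2
E[X] = 5 × 21/2 = 105/2

E[X] = 105/2


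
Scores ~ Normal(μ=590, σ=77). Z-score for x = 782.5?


z = (x - μ)/σ = (782.5 - 590)/77 = 2.5

z = 2.5


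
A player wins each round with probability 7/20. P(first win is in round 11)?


Geometric: P(X=11) = (1-p)^(k-1)×p = (13/20)^10×7/20 = 965009442943/204800000000000

P(X=11) = 965009442943/204800000000000 ≈ 0.47%


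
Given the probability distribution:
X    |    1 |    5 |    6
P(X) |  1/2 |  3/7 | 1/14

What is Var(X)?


E[X] = 43/14
E[X²] = 193/14
Var(X) = E[X²] - (E[X])² = 193/14 - 1849/196 = 853/196

Var(X) = 853/196 ≈ 4.3520


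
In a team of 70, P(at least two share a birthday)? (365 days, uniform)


P(all different) = Π(365-i)/365 for i=0..69
= 0.000840
P(match) = 1 - 0.000840 = 0.999160

P ≈ 0.9992 ≈ 99.92%


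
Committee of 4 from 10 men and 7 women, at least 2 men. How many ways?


Count by #men:
  2M,2W: C(10,2)×C(7,2)=945
  3M,1W: C(10,3)×C(7,1)=840
  4M,0W: C(10,4)×C(7,0)=210
Total = 1995

1995


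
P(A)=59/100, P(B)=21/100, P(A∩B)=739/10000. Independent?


P(A)×P(B) = 1239/10000
P(A∩B) = 739/10000
Not equal → NOT independent

No, not independent


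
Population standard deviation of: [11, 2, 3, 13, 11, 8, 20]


Mean = 68/7
  (11-68/7)²=81/49
  (2-68/7)²=2916/49
  (3-68/7)²=2209/49
  (13-68/7)²=529/49
  (11-68/7)²=81/49
  (8-68/7)²=144/49
  (20-68/7)²=5184/49
Σ(x-μ)² = 1592/7
σ² = (1592/7)/7 = 1592/49

σ = √(1592/49) ≈ 5.7000


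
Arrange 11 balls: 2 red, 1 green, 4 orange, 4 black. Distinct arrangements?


11!/(2!×1!×4!×4!) = 34650

34650


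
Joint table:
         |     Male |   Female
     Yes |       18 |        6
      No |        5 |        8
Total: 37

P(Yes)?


P(Yes) = (18+6)/37 = 24/37

P(Yes) = 24/37 ≈ 64.86%


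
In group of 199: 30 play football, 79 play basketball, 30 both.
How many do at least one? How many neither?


|A∪B| = 30+79-30 = 79
Neither = 199-79 = 120

At least one: 79; Neither: 120


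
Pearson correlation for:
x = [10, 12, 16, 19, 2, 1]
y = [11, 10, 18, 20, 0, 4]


n=6, Σx=60, Σy=63, Σxy=902, Σx²=866, Σy²=961
r = (6×902 - 60×63)/√((6×866 - 60²)(6×961 - 63²))
= 1632/√(1596×1797) = 1632/√2868012 ≈ 1632/1693.5206 ≈ 0.9637

r ≈ 0.9637


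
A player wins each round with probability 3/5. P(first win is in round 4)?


Geometric: P(X=4) = (1-p)^(k-1)×p = (2/5)^3×3/5 = 24/625

P(X=4) = 24/625 ≈ 3.84%


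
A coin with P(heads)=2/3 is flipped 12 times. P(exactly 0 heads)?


Binomial: P(X=0) = C(12,0)×p^0×(1-p)^12
= 1 × 1 × 1/531441 = 1/531441

P(X=0) = 1/531441 ≈ 0.00%


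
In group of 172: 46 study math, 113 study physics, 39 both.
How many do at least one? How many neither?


|A∪B| = 46+113-39 = 120
Neither = 172-120 = 52

At least one: 120; Neither: 52


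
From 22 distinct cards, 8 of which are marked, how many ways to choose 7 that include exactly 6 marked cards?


Choose 6 of the 8 marked cards and 1 of the other 14 cards:
C(8,6)×C(14,1) = 28×14 = 392

392


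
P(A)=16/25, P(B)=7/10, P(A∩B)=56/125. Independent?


P(A)×P(B) = 56/125
P(A∩B) = 56/125
Equal ✓ → Independent

Yes, independent


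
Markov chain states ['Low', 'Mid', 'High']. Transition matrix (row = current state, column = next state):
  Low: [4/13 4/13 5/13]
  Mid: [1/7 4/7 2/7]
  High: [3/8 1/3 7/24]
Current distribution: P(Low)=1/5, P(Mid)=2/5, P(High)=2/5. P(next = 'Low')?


P(next=Low) = Σᵢ P(now=i)×P(i→Low)
= 1/5×4/13 + 2/5×1/7 + 2/5×3/8
= 4/65 + 2/35 + 3/20 = 489/1820

P = 489/1820 ≈ 0.2687


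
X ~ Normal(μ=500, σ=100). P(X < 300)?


z = (300-500)/100 = -2.0
P(Z < -2.0) = 0.0228

P(X < 300) ≈ 0.0228


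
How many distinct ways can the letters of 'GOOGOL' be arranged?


Letters: 6, freq: {'G': 2, 'O': 3, 'L': 1}
6!/(2!×3!×1!) = 720/12 = 60

60


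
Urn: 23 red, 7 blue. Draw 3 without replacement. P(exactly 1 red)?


Hypergeometric: C(23,1)×C(7,2)/C(30,3)
= 23×21/4060 = 69/580

P(X=1) = 69/580 ≈ 11.90%


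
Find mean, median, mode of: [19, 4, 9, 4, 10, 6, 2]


Sorted: [2, 4, 4, 6, 9, 10, 19]
Mean = 54/7
Median = 6
Freq: {19: 1, 4: 2, 9: 1, 10: 1, 6: 1, 2: 1}
Mode: [4]

Mean=54/7, Median=6, Mode=4


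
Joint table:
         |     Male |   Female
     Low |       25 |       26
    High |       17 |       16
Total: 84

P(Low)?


P(Low) = (25+26)/84 = 51/84 = 17/28

P(Low) = 17/28 ≈ 60.71%


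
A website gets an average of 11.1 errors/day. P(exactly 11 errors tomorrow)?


Poisson(λ=11.1): P(X=11) = e^(-λ)×λ^k/k!
= e^(-11.1) × 11.1^11 / 11!
≈ 1.511232382e-05 × 315175729454 / 39916800 ≈ 0.119324

P(X=11) ≈ 0.119324 ≈ 11.93%


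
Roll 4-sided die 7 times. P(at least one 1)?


P(no 1)^7 = (3/4)^7 = 2187/16384
P(≥1) = 1 - 2187/16384 = 14197/16384

P = 14197/16384 ≈ 86.65%


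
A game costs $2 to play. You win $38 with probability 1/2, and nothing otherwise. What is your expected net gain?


E[gain] = (38-2)×1/2 + (-2)×1/2
= 18 - 1 = 17

Expected net gain = $17 ≈ $17.00


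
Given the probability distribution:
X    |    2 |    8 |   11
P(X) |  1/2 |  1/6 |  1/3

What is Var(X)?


E[X] = 6
E[X²] = 53
Var(X) = E[X²] - (E[X])² = 53 - 36 = 17

Var(X) = 17 ≈ 17.0000


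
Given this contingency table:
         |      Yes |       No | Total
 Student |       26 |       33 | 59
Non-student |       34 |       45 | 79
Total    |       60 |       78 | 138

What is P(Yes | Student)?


P(Yes | Student) = 26/(26+33) = 26/59

P(Yes|Student) = 26/59 ≈ 44.07%


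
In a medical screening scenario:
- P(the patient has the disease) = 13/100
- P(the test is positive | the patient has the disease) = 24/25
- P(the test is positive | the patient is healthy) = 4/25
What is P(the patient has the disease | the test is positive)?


Using Bayes' theorem:
P(A|B) = P(B|A)·P(A) / P(B)

P(the test is positive) = 24/25 × 13/100 + 4/25 × 87/100
= 78/625 + 87/625 = 33/125

P(the patient has the disease|the test is positive) = (78/625) / (33/125) = 26/55

P(the patient has the disease|the test is positive) = 26/55 ≈ 47.27%


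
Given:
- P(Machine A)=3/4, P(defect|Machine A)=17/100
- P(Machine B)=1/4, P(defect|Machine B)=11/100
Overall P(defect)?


P(B) = Σ P(B|Aᵢ)×P(Aᵢ)
  17/100×3/4 = 51/400
  11/100×1/4 = 11/400
Sum = 31/200

P(defect) = 31/200 ≈ 15.50%


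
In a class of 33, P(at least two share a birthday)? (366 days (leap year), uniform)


P(all different) = Π(366-i)/366 for i=0..32
= 0.225976
P(match) = 1 - 0.225976 = 0.774024

P ≈ 0.7740 ≈ 77.40%


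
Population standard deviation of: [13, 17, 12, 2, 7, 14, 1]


Mean = 66/7
  (13-66/7)²=625/49
  (17-66/7)²=2809/49
  (12-66/7)²=324/49
  (2-66/7)²=2704/49
  (7-66/7)²=289/49
  (14-66/7)²=1024/49
  (1-66/7)²=3481/49
Σ(x-μ)² = 1608/7
σ² = (1608/7)/7 = 1608/49

σ = √(1608/49) ≈ 5.7286


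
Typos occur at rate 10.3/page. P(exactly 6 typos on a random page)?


Poisson(λ=10.3): P(X=6) = e^(-λ)×λ^k/k!
= e^(-10.3) × 10.3^6 / 6!
≈ 3.363309519e-05 × 1194052.29653 / 720 ≈ 0.055777

P(X=6) ≈ 0.055777 ≈ 5.58%


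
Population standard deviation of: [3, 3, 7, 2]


Mean = 15/4
  (3-15/4)²=9/16
  (3-15/4)²=9/16
  (7-15/4)²=169/16
  (2-15/4)²=49/16
Σ(x-μ)² = 59/4
σ² = (59/4)/4 = 59/16

σ = √(59/16) ≈ 1.9203


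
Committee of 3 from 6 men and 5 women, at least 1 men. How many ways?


Count by #men:
  1M,2W: C(6,1)×C(5,2)=60
  2M,1W: C(6,2)×C(5,1)=75
  3M,0W: C(6,3)×C(5,0)=20
Total = 155

155


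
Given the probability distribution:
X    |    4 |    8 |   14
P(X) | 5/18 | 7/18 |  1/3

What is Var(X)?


E[X] = 80/9
E[X²] = 284/3
Var(X) = E[X²] - (E[X])² = 284/3 - 6400/81 = 1268/81

Var(X) = 1268/81 ≈ 15.6543


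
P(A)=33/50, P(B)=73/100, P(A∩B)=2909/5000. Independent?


P(A)×P(B) = 2409/5000
P(A∩B) = 2909/5000
Not equal → NOT independent

No, not independent


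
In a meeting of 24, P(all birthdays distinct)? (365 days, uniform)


P(all different) = Π(365-i)/365 for i=0..23
= (365/365)×(364/365)×...×(342/365)
= 0.461656

P ≈ 0.4617 ≈ 46.17%


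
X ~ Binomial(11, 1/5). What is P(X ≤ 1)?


P(X ≤ 1) = Σ P(X=i) for i=0..1
P(X=0) = 4194304/48828125
P(X=1) = 11534336/48828125
Sum = 3145728/9765625

P(X ≤ 1) = 3145728/9765625 ≈ 32.21%


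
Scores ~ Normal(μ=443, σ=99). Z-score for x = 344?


z = (x - μ)/σ = (344 - 443)/99 = -1.0

z = -1.0


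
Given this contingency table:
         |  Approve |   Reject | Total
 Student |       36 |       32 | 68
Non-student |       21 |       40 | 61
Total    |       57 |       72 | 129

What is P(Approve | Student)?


P(Approve | Student) = 36/(36+32) = 36/68 = 9/17

P(Approve|Student) = 9/17 ≈ 52.94%


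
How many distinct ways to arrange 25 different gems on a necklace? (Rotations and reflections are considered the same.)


Free circular arrangements: rotations and reflections both identified.
(n-1)!/2 = 24!/2 = 620448401733239439360000/2 = 310224200866619719680000

310224200866619719680000


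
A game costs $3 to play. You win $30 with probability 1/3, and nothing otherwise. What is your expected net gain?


E[gain] = (30-3)×1/3 + (-3)×2/3
= 9 - 2 = 7

Expected net gain = $7 ≈ $7.00


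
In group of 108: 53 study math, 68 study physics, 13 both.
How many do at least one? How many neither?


|A∪B| = 53+68-13 = 108
Neither = 108-108 = 0

At least one: 108; Neither: 0


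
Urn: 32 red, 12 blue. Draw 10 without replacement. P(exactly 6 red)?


Hypergeometric: C(32,6)×C(12,4)/C(44,10)
= 906192×495/2481256778 = 2912760/16112057

P(X=6) = 2912760/16112057 ≈ 18.08%


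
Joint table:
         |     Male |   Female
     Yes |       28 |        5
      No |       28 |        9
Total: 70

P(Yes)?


P(Yes) = (28+5)/70 = 33/70

P(Yes) = 33/70 ≈ 47.14%


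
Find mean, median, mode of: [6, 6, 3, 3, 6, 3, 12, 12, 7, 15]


Sorted: [3, 3, 3, 6, 6, 6, 7, 12, 12, 15]
Mean = 73/10
Median = 6
Freq: {6: 3, 3: 3, 12: 2, 7: 1, 15: 1}
Mode: [3, 6]

Mean=73/10, Median=6, Mode=[3, 6]


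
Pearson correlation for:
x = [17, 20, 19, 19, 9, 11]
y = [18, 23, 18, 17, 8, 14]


n=6, Σx=95, Σy=98, Σxy=1657, Σx²=1613, Σy²=1726
r = (6×1657 - 95×98)/√((6×1613 - 95²)(6×1726 - 98²))
= 632/√(653×752) = 632/√491056 ≈ 632/700.7539 ≈ 0.9019

r ≈ 0.9019


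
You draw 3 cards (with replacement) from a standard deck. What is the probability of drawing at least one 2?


P(not a 2) = 48/52 = 12/13
P(none in 3 draws) = (12/13)^3 = 1728/2197
P(≥1 2) = 1 - 1728/2197 = 469/2197

P = 469/2197 ≈ 21.35%


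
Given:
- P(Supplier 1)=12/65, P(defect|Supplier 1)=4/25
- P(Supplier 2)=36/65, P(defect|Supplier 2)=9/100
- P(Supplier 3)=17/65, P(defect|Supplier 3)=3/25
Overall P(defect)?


P(B) = Σ P(B|Aᵢ)×P(Aᵢ)
  4/25×12/65 = 48/1625
  9/100×36/65 = 81/1625
  3/25×17/65 = 51/1625
Sum = 36/325

P(defect) = 36/325 ≈ 11.08%


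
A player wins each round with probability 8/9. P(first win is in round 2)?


Geometric: P(X=2) = (1-p)^(k-1)×p = (1/9)^1×8/9 = 8/81

P(X=2) = 8/81 ≈ 9.88%


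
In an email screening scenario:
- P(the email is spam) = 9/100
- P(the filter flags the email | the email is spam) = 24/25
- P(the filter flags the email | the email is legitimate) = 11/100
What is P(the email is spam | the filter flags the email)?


Using Bayes' theorem:
P(A|B) = P(B|A)·P(A) / P(B)

P(the filter flags the email) = 24/25 × 9/100 + 11/100 × 91/100
= 54/625 + 1001/10000 = 373/2000

P(the email is spam|the filter flags the email) = (54/625) / (373/2000) = 864/1865

P(the email is spam|the filter flags the email) = 864/1865 ≈ 46.33%


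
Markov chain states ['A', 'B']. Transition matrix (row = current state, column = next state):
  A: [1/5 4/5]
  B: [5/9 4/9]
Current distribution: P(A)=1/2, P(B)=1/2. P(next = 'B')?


P(next=B) = Σᵢ P(now=i)×P(i→B)
= 1/2×4/5 + 1/2×4/9
= 2/5 + 2/9 = 28/45

P = 28/45 ≈ 0.6222


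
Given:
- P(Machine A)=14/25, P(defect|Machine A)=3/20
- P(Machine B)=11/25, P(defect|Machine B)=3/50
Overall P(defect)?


P(B) = Σ P(B|Aᵢ)×P(Aᵢ)
  3/20×14/25 = 21/250
  3/50×11/25 = 33/1250
Sum = 69/625

P(defect) = 69/625 ≈ 11.04%


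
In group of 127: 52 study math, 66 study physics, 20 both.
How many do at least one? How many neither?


|A∪B| = 52+66-20 = 98
Neither = 127-98 = 29

At least one: 98; Neither: 29


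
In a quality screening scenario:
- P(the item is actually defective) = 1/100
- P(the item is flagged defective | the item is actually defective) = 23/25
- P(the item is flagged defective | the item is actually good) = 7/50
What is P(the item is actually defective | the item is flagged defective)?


Using Bayes' theorem:
P(A|B) = P(B|A)·P(A) / P(B)

P(the item is flagged defective) = 23/25 × 1/100 + 7/50 × 99/100
= 23/2500 + 693/5000 = 739/5000

P(the item is actually defective|the item is flagged defective) = (23/2500) / (739/5000) = 46/739

P(the item is actually defective|the item is flagged defective) = 46/739 ≈ 6.22%


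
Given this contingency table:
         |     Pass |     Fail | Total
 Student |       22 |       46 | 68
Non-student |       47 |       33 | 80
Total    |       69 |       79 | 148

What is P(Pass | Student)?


P(Pass | Student) = 22/(22+46) = 22/68 = 11/34

P(Pass|Student) = 11/34 ≈ 32.35%


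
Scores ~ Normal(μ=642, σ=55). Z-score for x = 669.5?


z = (x - μ)/σ = (669.5 - 642)/55 = 0.5

z = 0.5


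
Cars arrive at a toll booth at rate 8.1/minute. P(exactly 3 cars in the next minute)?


Poisson(λ=8.1): P(X=3) = e^(-λ)×λ^k/k!
= e^(-8.1) × 8.1^3 / 3!
≈ 0.0003035391381 × 531.441 / 6 ≈ 0.026886

P(X=3) ≈ 0.026886 ≈ 2.69%


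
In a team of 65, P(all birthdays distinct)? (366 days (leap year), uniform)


P(all different) = Π(366-i)/366 for i=0..64
= (366/366)×(365/366)×...×(302/366)
= 0.002358

P ≈ 0.0024 ≈ 0.24%


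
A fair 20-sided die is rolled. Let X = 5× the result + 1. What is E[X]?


E[die] = (1+20)/2 = 21/2
E[X] = 5×21/2 + 1 = 107/2

E[X] = 107/2


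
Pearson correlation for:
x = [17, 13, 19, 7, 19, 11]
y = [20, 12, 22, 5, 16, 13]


n=6, Σx=86, Σy=88, Σxy=1396, Σx²=1350, Σy²=1478
r = (6×1396 - 86×88)/√((6×1350 - 86²)(6×1478 - 88²))
= 808/√(704×1124) = 808/√791296 ≈ 808/889.5482 ≈ 0.9083

r ≈ 0.9083


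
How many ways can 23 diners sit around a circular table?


Circular arrangements of 23 distinct objects: fix one position to break rotational symmetry.
(n-1)! = 22! = 1124000727777607680000

1124000727777607680000


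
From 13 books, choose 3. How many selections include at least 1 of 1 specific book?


Complement: C(13,3) - C(12,3) = 286 - 220 = 66

66


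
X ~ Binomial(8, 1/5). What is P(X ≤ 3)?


P(X ≤ 3) = Σ P(X=i) for i=0..3
P(X=0) = 65536/390625
P(X=1) = 131072/390625
P(X=2) = 114688/390625
P(X=3) = 57344/390625
Sum = 73728/78125

P(X ≤ 3) = 73728/78125 ≈ 94.37%


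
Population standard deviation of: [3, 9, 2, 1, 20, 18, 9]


Mean = 62/7
  (3-62/7)²=1681/49
  (9-62/7)²=1/49
  (2-62/7)²=2304/49
  (1-62/7)²=3025/49
  (20-62/7)²=6084/49
  (18-62/7)²=4096/49
  (9-62/7)²=1/49
Σ(x-μ)² = 2456/7
σ² = (2456/7)/7 = 2456/49

σ = √(2456/49) ≈ 7.0797


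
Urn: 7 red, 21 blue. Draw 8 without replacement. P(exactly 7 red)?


Hypergeometric: C(7,7)×C(21,1)/C(28,8)
= 1×21/3108105 = 1/148005

P(X=7) = 1/148005 ≈ 0.00%


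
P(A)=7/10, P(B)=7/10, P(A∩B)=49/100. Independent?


P(A)×P(B) = 49/100
P(A∩B) = 49/100
Equal ✓ → Independent

Yes, independent


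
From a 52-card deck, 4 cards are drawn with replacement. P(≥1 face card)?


P(not a face card) = 40/52 = 10/13
P(none in 4 draws) = (10/13)^4 = 10000/28561
P(≥1 face card) = 1 - 10000/28561 = 18561/28561

P = 18561/28561 ≈ 64.99%


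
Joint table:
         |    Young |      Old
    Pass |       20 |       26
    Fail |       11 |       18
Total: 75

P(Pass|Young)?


P(Pass|Young) = 20/(20+11) = 20/31

P = 20/31 ≈ 64.52%


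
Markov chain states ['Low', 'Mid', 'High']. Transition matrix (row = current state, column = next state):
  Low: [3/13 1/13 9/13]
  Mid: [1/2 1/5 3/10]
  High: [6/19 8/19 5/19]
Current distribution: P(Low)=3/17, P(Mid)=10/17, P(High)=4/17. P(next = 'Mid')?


P(next=Mid) = Σᵢ P(now=i)×P(i→Mid)
= 3/17×1/13 + 10/17×1/5 + 4/17×8/19
= 3/221 + 2/17 + 32/323 = 967/4199

P = 967/4199 ≈ 0.2303


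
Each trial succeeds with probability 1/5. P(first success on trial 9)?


Geometric: P(X=9) = (1-p)^(k-1)×p = (4/5)^8×1/5 = 65536/1953125

P(X=9) = 65536/1953125 ≈ 3.36%


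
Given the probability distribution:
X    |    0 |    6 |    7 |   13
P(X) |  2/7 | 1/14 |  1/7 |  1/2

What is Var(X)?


E[X] = 111/14
E[X²] = 1317/14
Var(X) = E[X²] - (E[X])² = 1317/14 - 12321/196 = 6117/196

Var(X) = 6117/196 ≈ 31.2092


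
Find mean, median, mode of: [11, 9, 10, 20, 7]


Sorted: [7, 9, 10, 11, 20]
Mean = 57/5
Median = 10
Freq: {11: 1, 9: 1, 10: 1, 20: 1, 7: 1}
Mode: No mode

Mean=57/5, Median=10, Mode=No mode


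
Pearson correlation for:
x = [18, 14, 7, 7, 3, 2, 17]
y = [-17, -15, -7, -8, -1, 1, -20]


n=7, Σx=68, Σy=-67, Σxy=-962, Σx²=920, Σy²=1029
r = (7×(-962) - 68×(-67))/√((7×920 - 68²)(7×1029 - (-67)²))
= -2178/√(1816×2714) = -2178/√4928624 ≈ -2178/2220.0504 ≈ -0.9811

r ≈ -0.9811


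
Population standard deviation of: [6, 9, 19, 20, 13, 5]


Mean = 72/6 = 12
  (6-12)²=36
  (9-12)²=9
  (19-12)²=49
  (20-12)²=64
  (13-12)²=1
  (5-12)²=49
Σ(x-μ)² = 208
σ² = 208/6 = 104/3

σ = √(104/3) ≈ 5.8878


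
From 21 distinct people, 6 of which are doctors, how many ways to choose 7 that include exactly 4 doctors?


Choose 4 of the 6 doctors and 3 of the other 15 people:
C(6,4)×C(15,3) = 15×455 = 6825

6825


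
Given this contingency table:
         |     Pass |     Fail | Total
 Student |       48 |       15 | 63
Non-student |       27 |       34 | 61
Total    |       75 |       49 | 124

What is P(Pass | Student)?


P(Pass | Student) = 48/(48+15) = 48/63 = 16/21

P(Pass|Student) = 16/21 ≈ 76.19%


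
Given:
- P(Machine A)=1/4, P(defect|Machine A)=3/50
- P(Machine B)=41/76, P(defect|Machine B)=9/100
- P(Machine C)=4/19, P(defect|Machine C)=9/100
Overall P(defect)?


P(B) = Σ P(B|Aᵢ)×P(Aᵢ)
  3/50×1/4 = 3/200
  9/100×41/76 = 369/7600
  9/100×4/19 = 9/475
Sum = 33/400

P(defect) = 33/400 ≈ 8.25%


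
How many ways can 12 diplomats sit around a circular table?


Circular arrangements of 12 distinct objects: fix one position to break rotational symmetry.
(n-1)! = 11! = 39916800

39916800


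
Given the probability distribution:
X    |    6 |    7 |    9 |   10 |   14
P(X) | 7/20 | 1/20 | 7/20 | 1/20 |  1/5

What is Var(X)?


E[X] = 89/10
E[X²] = 438/5
Var(X) = E[X²] - (E[X])² = 438/5 - 7921/100 = 839/100

Var(X) = 839/100 ≈ 8.3900


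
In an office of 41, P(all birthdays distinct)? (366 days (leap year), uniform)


P(all different) = Π(366-i)/366 for i=0..40
= (366/366)×(365/366)×...×(326/366)
= 0.097493

P ≈ 0.0975 ≈ 9.75%


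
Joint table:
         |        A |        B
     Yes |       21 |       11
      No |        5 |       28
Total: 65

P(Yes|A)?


P(Yes|A) = 21/(21+5) = 21/26

P = 21/26 ≈ 80.77%


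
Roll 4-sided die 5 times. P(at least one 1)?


P(no 1)^5 = (3/4)^5 = 243/1024
P(≥1) = 1 - 243/1024 = 781/1024

P = 781/1024 ≈ 76.27%


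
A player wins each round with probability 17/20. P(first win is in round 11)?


Geometric: P(X=11) = (1-p)^(k-1)×p = (3/20)^10×17/20 = 1003833/204800000000000

P(X=11) = 1003833/204800000000000 ≈ 0.00%


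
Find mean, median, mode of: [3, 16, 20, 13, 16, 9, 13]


Sorted: [3, 9, 13, 13, 16, 16, 20]
Mean = 90/7
Median = 13
Freq: {3: 1, 16: 2, 20: 1, 13: 2, 9: 1}
Mode: [13, 16]

Mean=90/7, Median=13, Mode=[13, 16]


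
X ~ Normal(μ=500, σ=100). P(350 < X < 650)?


z₁=(350-500)/100=-1.5, z₂=(650-500)/100=1.5
P = Φ(1.5) - Φ(-1.5) = 0.933193 - 0.066807 = 0.866386 ≈ 0.8664

P(350 < X < 650) ≈ 0.8664


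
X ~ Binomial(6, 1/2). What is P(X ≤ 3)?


P(X ≤ 3) = Σ P(X=i) for i=0..3
P(X=0) = 1/64
P(X=1) = 3/32
P(X=2) = 15/64
P(X=3) = 5/16
Sum = 21/32

P(X ≤ 3) = 21/32 ≈ 65.62%


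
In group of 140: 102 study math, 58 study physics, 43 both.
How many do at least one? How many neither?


|A∪B| = 102+58-43 = 117
Neither = 140-117 = 23

At least one: 117; Neither: 23


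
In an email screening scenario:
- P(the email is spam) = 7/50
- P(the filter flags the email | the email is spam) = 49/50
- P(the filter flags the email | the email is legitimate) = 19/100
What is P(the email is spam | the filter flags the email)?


Using Bayes' theorem:
P(A|B) = P(B|A)·P(A) / P(B)

P(the filter flags the email) = 49/50 × 7/50 + 19/100 × 43/50
= 343/2500 + 817/5000 = 1503/5000

P(the email is spam|the filter flags the email) = (343/2500) / (1503/5000) = 686/1503

P(the email is spam|the filter flags the email) = 686/1503 ≈ 45.64%


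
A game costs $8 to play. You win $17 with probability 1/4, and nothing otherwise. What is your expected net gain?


E[gain] = (17-8)×1/4 + (-8)×3/4
= 9/4 - 6 = -15/4

Expected net gain = $-15/4 ≈ $-3.75


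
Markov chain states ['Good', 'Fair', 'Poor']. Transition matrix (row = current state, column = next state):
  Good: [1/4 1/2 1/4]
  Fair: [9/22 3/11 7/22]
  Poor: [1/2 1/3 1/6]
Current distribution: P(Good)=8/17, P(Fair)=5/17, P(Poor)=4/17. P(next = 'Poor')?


P(next=Poor) = Σᵢ P(now=i)×P(i→Poor)
= 8/17×1/4 + 5/17×7/22 + 4/17×1/6
= 2/17 + 35/374 + 2/51 = 281/1122

P = 281/1122 ≈ 0.2504


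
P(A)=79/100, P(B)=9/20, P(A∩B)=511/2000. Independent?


P(A)×P(B) = 711/2000
P(A∩B) = 511/2000
Not equal → NOT independent

No, not independent


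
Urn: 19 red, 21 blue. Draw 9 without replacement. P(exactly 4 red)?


Hypergeometric: C(19,4)×C(21,5)/C(40,9)
= 3876×20349/273438880 = 61047/211640

P(X=4) = 61047/211640 ≈ 28.84%


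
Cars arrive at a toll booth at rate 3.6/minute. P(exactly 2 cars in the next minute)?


Poisson(λ=3.6): P(X=2) = e^(-λ)×λ^k/k!
= e^(-3.6) × 3.6^2 / 2!
≈ 0.02732372245 × 12.96 / 2 ≈ 0.177058

P(X=2) ≈ 0.177058 ≈ 17.71%


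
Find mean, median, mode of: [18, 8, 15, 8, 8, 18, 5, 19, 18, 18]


Sorted: [5, 8, 8, 8, 15, 18, 18, 18, 18, 19]
Mean = 135/10 = 27/2
Median = 33/2
Freq: {18: 4, 8: 3, 15: 1, 5: 1, 19: 1}
Mode: [18]

Mean=27/2, Median=33/2, Mode=18


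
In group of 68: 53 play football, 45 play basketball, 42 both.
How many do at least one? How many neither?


|A∪B| = 53+45-42 = 56
Neither = 68-56 = 12

At least one: 56; Neither: 12


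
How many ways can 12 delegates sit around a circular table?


Circular arrangements of 12 distinct objects: fix one position to break rotational symmetry.
(n-1)! = 11! = 39916800

39916800


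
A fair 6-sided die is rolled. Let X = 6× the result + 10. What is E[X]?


E[die] = (1+6)/2 = 7/2
E[X] = 6×7/2 + 10 = 31

E[X] = 31


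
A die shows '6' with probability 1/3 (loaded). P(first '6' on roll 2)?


Geometric: P(X=2) = (1-p)^(k-1)×p = (2/3)^1×1/3 = 2/9

P(X=2) = 2/9 ≈ 22.22%


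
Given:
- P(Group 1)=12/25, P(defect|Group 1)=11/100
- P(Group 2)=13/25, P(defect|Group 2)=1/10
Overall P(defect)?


P(B) = Σ P(B|Aᵢ)×P(Aᵢ)
  11/100×12/25 = 33/625
  1/10×13/25 = 13/250
Sum = 131/1250

P(defect) = 131/1250 ≈ 10.48%


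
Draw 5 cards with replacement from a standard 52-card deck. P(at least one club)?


P(not a club) = 39/52 = 3/4
P(none in 5 draws) = (3/4)^5 = 243/1024
P(≥1 club) = 1 - 243/1024 = 781/1024

P = 781/1024 ≈ 76.27%


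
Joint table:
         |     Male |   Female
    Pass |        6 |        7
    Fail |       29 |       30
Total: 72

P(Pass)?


P(Pass) = (6+7)/72 = 13/72

P(Pass) = 13/72 ≈ 18.06%


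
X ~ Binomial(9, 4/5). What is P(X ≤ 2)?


P(X ≤ 2) = Σ P(X=i) for i=0..2
P(X=0) = 1/1953125
P(X=1) = 36/1953125
P(X=2) = 576/1953125
Sum = 613/1953125

P(X ≤ 2) = 613/1953125 ≈ 0.03%


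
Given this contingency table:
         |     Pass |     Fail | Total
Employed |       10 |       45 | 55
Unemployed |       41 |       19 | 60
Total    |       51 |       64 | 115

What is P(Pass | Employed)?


P(Pass | Employed) = 10/(10+45) = 10/55 = 2/11

P(Pass|Employed) = 2/11 ≈ 18.18%


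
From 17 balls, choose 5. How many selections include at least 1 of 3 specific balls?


Complement: C(17,5) - C(14,5) = 6188 - 2002 = 4186

4186


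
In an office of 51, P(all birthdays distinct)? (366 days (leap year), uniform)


P(all different) = Π(366-i)/366 for i=0..50
= (366/366)×(365/366)×...×(316/366)
= 0.025839

P ≈ 0.0258 ≈ 2.58%


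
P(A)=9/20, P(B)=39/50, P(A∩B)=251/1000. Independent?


P(A)×P(B) = 351/1000
P(A∩B) = 251/1000
Not equal → NOT independent

No, not independent


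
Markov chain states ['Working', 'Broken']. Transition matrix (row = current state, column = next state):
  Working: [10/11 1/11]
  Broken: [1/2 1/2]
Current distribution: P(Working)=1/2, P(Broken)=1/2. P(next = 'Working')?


P(next=Working) = Σᵢ P(now=i)×P(i→Working)
= 1/2×10/11 + 1/2×1/2
= 5/11 + 1/4 = 31/44

P = 31/44 ≈ 0.7045


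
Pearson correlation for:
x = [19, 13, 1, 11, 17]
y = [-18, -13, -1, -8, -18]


n=5, Σx=61, Σy=-58, Σxy=-906, Σx²=941, Σy²=882
r = (5×(-906) - 61×(-58))/√((5×941 - 61²)(5×882 - (-58)²))
= -992/√(984×1046) = -992/√1029264 ≈ -992/1014.5265 ≈ -0.9778

r ≈ -0.9778


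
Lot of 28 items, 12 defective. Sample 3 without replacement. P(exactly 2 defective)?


Hypergeometric: C(12,2)×C(16,1)/C(28,3)
= 66×16/3276 = 88/273

P(X=2) = 88/273 ≈ 32.23%


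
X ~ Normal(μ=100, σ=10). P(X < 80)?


z = (80-100)/10 = -2.0
P(Z < -2.0) = 0.0228

P(X < 80) ≈ 0.0228


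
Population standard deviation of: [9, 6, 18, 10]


Mean = 43/4
  (9-43/4)²=49/16
  (6-43/4)²=361/16
  (18-43/4)²=841/16
  (10-43/4)²=9/16
Σ(x-μ)² = 315/4
σ² = (315/4)/4 = 315/16

σ = √(315/16) ≈ 4.4371


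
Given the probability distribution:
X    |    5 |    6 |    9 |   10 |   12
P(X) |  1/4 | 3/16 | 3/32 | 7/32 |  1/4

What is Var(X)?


E[X] = 269/32
E[X²] = 2511/32
Var(X) = E[X²] - (E[X])² = 2511/32 - 72361/1024 = 7991/1024

Var(X) = 7991/1024 ≈ 7.8037


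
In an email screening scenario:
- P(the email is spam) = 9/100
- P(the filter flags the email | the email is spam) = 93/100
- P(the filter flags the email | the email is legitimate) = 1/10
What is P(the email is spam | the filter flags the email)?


Using Bayes' theorem:
P(A|B) = P(B|A)·P(A) / P(B)

P(the filter flags the email) = 93/100 × 9/100 + 1/10 × 91/100
= 837/10000 + 91/1000 = 1747/10000

P(the email is spam|the filter flags the email) = (837/10000) / (1747/10000) = 837/1747

P(the email is spam|the filter flags the email) = 837/1747 ≈ 47.91%


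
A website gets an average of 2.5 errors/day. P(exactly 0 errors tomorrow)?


Poisson(λ=2.5): P(X=0) = e^(-λ)×λ^k/k!
= e^(-2.5) × 2.5^0 / 0!
≈ 0.08208499862 × 1 / 1 ≈ 0.082085

P(X=0) ≈ 0.082085 ≈ 8.21%


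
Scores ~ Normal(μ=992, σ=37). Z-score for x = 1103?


z = (x - μ)/σ = (1103 - 992)/37 = 3.0

z = 3.0


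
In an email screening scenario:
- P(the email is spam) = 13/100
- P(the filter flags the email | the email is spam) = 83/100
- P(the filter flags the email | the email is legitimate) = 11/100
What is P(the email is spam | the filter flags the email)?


Using Bayes' theorem:
P(A|B) = P(B|A)·P(A) / P(B)

P(the filter flags the email) = 83/100 × 13/100 + 11/100 × 87/100
= 1079/10000 + 957/10000 = 509/2500

P(the email is spam|the filter flags the email) = (1079/10000) / (509/2500) = 1079/2036

P(the email is spam|the filter flags the email) = 1079/2036 ≈ 53.00%


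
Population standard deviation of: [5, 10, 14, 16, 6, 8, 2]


Mean = 61/7
  (5-61/7)²=676/49
  (10-61/7)²=81/49
  (14-61/7)²=1369/49
  (16-61/7)²=2601/49
  (6-61/7)²=361/49
  (8-61/7)²=25/49
  (2-61/7)²=2209/49
Σ(x-μ)² = 1046/7
σ² = (1046/7)/7 = 1046/49

σ = √(1046/49) ≈ 4.6203


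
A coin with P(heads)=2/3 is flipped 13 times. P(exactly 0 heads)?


Binomial: P(X=0) = C(13,0)×p^0×(1-p)^13
= 1 × 1 × 1/1594323 = 1/1594323

P(X=0) = 1/1594323 ≈ 0.00%


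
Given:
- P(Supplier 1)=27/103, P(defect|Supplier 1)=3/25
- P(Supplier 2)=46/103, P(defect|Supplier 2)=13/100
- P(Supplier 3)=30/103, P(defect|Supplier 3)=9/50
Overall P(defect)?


P(B) = Σ P(B|Aᵢ)×P(Aᵢ)
  3/25×27/103 = 81/2575
  13/100×46/103 = 299/5150
  9/50×30/103 = 27/515
Sum = 731/5150

P(defect) = 731/5150 ≈ 14.19%


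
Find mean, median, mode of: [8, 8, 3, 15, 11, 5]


Sorted: [3, 5, 8, 8, 11, 15]
Mean = 50/6 = 25/3
Median = 8
Freq: {8: 2, 3: 1, 15: 1, 11: 1, 5: 1}
Mode: [8]

Mean=25/3, Median=8, Mode=8


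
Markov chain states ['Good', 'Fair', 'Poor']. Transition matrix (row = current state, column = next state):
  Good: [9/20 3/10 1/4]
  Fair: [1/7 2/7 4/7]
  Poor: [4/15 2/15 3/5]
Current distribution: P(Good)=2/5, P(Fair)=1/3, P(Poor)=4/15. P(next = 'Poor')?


P(next=Poor) = Σᵢ P(now=i)×P(i→Poor)
= 2/5×1/4 + 1/3×4/7 + 4/15×3/5
= 1/10 + 4/21 + 4/25 = 473/1050

P = 473/1050 ≈ 0.4505


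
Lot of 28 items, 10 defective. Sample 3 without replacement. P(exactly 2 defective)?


Hypergeometric: C(10,2)×C(18,1)/C(28,3)
= 45×18/3276 = 45/182

P(X=2) = 45/182 ≈ 24.73%


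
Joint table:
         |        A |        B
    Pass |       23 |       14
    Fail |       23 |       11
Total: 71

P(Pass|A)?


P(Pass|A) = 23/(23+23) = 23/46 = 1/2

P = 1/2 ≈ 50.00%


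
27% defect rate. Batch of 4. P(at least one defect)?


P(all good) = (73/100)^4 = 28398241/100000000
P(≥1 defect) = 71601759/100000000

P = 71601759/100000000 ≈ 71.60%


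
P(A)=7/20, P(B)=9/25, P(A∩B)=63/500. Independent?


P(A)×P(B) = 63/500
P(A∩B) = 63/500
Equal ✓ → Independent

Yes, independent


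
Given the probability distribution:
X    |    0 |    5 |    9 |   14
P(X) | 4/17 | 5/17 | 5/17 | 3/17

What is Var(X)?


E[X] = 112/17
E[X²] = 1118/17
Var(X) = E[X²] - (E[X])² = 1118/17 - 12544/289 = 6462/289

Var(X) = 6462/289 ≈ 22.3599


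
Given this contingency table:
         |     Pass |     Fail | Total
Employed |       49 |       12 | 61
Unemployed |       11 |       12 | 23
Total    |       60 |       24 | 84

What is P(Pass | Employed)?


P(Pass | Employed) = 49/(49+12) = 49/61

P(Pass|Employed) = 49/61 ≈ 80.33%


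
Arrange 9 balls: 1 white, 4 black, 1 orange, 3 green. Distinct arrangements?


9!/(1!×4!×1!×3!) = 2520

2520
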